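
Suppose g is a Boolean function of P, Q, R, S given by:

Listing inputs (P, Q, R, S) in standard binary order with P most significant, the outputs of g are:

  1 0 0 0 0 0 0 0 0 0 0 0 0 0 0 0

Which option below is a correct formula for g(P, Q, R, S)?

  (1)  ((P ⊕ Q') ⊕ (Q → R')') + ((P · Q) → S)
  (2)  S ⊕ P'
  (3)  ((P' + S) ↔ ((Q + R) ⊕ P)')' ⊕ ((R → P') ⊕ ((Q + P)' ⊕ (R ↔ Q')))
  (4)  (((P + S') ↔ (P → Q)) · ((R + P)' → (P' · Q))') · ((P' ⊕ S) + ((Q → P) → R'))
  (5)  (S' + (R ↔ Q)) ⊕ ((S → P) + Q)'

4

(1): at (0,0,0,1) it gives 1, but g = 0 — eliminated.
(2): at (0,0,1,0) it gives 1, but g = 0 — eliminated.
(3): at (0,0,0,0) it gives 0, but g = 1 — eliminated.
(5): at (0,0,1,0) it gives 1, but g = 0 — eliminated.
(4) is the remaining candidate, and it agrees with g on all 16 inputs.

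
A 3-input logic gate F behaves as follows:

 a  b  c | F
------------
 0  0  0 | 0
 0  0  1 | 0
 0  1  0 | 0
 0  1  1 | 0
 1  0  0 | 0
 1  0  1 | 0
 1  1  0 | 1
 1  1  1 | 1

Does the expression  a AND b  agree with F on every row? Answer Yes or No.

Yes

Check the formula against F row by row:
  a=0, b=0, c=0: formula gives 0, F = 0 ✓
  a=0, b=0, c=1: formula gives 0, F = 0 ✓
  a=0, b=1, c=0: formula gives 0, F = 0 ✓
  a=0, b=1, c=1: formula gives 0, F = 0 ✓
  a=1, b=0, c=0: formula gives 0, F = 0 ✓
  …and likewise for the remaining 3 rows.
Every row agrees, so the formula is equivalent.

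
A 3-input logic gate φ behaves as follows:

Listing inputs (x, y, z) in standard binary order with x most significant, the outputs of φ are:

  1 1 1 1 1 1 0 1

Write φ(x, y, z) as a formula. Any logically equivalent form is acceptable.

φ(x, y, z) = ((x · y) · z')'

Only row (1,1,0) gives 0. So φ is 1 everywhere except there — the complement of the minterm x·y·¬z.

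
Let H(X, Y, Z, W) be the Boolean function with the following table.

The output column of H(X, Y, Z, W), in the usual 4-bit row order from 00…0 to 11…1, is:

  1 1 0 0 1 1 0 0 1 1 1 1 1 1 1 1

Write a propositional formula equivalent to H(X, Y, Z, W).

H(X, Y, Z, W) = not ((((((not X and not Y) and Z) and not W) or (((not X and not Y) and Z) and W)) or (((not X and Y) and Z) and not W)) or (((not X and Y) and Z) and W))

H is 0 on only 4 rows — (0,0,1,0), (0,0,1,1), (0,1,1,0), (0,1,1,1). Writing each as a minterm (¬X·¬Y·Z·¬W, ¬X·¬Y·Z·W, ¬X·Y·Z·¬W, ¬X·Y·Z·W) and OR-ing them characterizes exactly where H=0, so H is the negation of that disjunction.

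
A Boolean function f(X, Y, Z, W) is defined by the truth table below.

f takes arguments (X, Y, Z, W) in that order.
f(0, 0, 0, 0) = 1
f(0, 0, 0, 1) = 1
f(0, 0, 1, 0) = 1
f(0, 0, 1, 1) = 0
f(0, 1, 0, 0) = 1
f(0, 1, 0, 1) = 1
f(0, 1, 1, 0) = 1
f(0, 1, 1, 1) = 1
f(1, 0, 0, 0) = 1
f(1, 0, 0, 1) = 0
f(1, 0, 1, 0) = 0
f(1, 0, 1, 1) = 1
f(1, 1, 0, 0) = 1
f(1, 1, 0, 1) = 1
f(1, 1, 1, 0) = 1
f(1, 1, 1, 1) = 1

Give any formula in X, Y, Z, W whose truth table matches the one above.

f(X, Y, Z, W) = (((((X' · Y') · Z) · W) + (((X · Y') · Z') · W)) + (((X · Y') · Z) · W'))'

There are just 3 zero rows: (0,0,1,1), (1,0,0,1), (1,0,1,0). Their minterms are ¬X·¬Y·Z·W, X·¬Y·¬Z·W, X·¬Y·Z·¬W; the OR of those covers precisely the 0-outputs, and negating it yields f.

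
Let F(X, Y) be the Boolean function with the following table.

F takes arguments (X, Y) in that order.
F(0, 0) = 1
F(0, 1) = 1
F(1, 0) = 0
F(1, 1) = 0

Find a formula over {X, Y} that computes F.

F(X, Y) = (not X and not Y) or (not X and Y)

Collect the rows where F=1 — (0,0), (0,1) — and write one minterm per row: ¬X·¬Y, ¬X·Y. Their union (logical OR) reproduces the table exactly.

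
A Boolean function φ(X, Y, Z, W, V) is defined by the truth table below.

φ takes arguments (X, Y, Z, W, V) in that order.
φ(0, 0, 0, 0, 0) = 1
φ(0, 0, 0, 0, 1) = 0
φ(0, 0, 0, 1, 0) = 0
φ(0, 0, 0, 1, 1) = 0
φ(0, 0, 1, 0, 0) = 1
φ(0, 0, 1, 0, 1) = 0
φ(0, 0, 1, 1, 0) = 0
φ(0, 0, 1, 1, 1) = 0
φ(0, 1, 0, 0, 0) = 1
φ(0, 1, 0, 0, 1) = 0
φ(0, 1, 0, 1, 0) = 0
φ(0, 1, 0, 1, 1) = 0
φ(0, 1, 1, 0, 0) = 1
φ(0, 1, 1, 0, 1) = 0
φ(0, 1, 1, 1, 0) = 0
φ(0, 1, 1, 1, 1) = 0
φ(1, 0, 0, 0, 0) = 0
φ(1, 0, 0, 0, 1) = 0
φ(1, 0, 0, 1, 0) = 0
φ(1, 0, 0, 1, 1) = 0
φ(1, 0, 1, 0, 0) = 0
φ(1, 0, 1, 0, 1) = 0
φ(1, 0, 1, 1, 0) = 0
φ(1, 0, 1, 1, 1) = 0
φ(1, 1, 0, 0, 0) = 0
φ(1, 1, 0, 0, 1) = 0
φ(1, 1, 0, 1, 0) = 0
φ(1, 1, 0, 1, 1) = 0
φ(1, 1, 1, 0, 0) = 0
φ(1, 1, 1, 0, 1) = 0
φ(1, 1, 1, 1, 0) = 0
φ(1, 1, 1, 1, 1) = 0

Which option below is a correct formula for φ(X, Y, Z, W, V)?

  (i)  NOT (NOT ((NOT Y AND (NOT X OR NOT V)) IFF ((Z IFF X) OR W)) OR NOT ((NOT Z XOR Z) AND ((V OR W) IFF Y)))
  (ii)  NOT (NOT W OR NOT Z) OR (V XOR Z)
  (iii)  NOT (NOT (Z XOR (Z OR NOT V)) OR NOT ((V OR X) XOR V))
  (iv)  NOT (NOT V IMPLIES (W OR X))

(i) disagrees with φ on (0,0,1,0,0) (formula → 0, table → 1); rule it out.
(ii) disagrees with φ on (0,0,0,0,0) (formula → 0, table → 1); rule it out.
(iii) disagrees with φ on (0,0,0,0,0) (formula → 0, table → 1); rule it out.
(iv) is the remaining candidate, and it agrees with φ on all 32 inputs.

iv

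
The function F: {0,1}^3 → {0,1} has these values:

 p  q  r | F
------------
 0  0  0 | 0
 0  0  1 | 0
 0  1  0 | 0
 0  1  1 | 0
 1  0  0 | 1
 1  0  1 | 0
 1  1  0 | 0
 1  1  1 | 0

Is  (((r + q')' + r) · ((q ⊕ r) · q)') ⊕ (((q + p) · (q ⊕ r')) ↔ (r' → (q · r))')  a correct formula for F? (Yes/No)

No

Test each input against both F and the formula:
  p=0, q=0, r=0: formula gives 0, F = 0 ✓
  p=0, q=0, r=1: formula gives 0, F = 0 ✓
  p=0, q=1, r=0: formula gives 0, F = 0 ✓
  p=0, q=1, r=1: formula gives 1, but F = 0 ✗
A single disagreement suffices: at (0,1,1) they differ, so the formula does not compute F.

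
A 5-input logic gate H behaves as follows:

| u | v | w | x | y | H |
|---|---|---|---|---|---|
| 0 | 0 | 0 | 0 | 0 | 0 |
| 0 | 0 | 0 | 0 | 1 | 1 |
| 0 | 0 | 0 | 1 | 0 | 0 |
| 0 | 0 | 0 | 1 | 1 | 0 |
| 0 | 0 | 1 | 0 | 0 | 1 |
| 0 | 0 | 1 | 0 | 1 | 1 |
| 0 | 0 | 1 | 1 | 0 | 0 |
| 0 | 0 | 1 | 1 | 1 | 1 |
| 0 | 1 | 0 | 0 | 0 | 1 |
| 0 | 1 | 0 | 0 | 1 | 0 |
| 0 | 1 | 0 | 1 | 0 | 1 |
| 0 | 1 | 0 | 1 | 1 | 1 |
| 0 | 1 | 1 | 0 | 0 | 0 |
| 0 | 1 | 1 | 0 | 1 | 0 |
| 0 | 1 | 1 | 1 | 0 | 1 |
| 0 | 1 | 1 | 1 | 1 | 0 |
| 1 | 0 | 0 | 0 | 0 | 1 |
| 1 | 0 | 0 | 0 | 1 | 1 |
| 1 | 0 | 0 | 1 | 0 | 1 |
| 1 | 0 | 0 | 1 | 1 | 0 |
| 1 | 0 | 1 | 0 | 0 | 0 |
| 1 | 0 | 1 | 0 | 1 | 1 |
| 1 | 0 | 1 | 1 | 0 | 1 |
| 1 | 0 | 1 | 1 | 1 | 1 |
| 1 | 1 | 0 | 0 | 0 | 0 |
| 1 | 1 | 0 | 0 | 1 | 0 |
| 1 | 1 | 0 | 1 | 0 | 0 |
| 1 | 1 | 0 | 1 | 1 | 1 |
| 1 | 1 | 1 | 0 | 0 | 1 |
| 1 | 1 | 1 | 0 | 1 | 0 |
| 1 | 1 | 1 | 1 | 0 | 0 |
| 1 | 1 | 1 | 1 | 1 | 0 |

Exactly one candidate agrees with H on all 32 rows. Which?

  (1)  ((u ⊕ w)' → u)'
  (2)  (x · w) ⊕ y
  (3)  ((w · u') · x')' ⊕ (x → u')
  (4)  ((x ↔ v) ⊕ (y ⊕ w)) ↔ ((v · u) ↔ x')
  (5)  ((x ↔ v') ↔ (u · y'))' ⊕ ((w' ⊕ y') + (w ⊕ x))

5

(1) disagrees with H on (0,0,0,0,0) (formula → 1, table → 0); rule it out.
(2) disagrees with H on (0,0,0,1,1) (formula → 1, table → 0); rule it out.
(3) disagrees with H on (0,0,0,0,1) (formula → 0, table → 1); rule it out.
(4) disagrees with H on (0,0,0,1,1) (formula → 1, table → 0); rule it out.
That leaves (5). Evaluating it on every row reproduces the table of H exactly.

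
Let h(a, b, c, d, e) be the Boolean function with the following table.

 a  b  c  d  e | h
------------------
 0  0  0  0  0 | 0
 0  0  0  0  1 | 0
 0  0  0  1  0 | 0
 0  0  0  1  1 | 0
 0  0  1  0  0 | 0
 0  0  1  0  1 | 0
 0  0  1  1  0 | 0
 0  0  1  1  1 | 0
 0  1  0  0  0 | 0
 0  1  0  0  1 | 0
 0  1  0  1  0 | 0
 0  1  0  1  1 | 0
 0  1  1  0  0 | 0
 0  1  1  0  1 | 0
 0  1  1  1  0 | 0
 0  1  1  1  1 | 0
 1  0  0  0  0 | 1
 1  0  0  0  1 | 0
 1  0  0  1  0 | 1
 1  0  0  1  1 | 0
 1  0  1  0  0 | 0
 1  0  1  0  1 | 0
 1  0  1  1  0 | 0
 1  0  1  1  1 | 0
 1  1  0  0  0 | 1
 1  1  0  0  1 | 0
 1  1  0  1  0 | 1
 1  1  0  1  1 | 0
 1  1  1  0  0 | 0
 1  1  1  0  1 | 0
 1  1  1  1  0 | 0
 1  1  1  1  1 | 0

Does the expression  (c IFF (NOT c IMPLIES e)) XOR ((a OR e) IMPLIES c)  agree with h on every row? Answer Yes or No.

Evaluate (c IFF (NOT c IMPLIES e)) XOR ((a OR e) IMPLIES c) on each row and compare to h:
  a=0, b=0, c=0, d=0, e=0: formula gives 0, h = 0 ✓
  a=0, b=0, c=0, d=0, e=1: formula gives 0, h = 0 ✓
  a=0, b=0, c=0, d=1, e=0: formula gives 0, h = 0 ✓
  a=0, b=0, c=0, d=1, e=1: formula gives 0, h = 0 ✓
  …and likewise for the remaining 28 rows.
No disagreement on any input; they are logically equivalent.

Yes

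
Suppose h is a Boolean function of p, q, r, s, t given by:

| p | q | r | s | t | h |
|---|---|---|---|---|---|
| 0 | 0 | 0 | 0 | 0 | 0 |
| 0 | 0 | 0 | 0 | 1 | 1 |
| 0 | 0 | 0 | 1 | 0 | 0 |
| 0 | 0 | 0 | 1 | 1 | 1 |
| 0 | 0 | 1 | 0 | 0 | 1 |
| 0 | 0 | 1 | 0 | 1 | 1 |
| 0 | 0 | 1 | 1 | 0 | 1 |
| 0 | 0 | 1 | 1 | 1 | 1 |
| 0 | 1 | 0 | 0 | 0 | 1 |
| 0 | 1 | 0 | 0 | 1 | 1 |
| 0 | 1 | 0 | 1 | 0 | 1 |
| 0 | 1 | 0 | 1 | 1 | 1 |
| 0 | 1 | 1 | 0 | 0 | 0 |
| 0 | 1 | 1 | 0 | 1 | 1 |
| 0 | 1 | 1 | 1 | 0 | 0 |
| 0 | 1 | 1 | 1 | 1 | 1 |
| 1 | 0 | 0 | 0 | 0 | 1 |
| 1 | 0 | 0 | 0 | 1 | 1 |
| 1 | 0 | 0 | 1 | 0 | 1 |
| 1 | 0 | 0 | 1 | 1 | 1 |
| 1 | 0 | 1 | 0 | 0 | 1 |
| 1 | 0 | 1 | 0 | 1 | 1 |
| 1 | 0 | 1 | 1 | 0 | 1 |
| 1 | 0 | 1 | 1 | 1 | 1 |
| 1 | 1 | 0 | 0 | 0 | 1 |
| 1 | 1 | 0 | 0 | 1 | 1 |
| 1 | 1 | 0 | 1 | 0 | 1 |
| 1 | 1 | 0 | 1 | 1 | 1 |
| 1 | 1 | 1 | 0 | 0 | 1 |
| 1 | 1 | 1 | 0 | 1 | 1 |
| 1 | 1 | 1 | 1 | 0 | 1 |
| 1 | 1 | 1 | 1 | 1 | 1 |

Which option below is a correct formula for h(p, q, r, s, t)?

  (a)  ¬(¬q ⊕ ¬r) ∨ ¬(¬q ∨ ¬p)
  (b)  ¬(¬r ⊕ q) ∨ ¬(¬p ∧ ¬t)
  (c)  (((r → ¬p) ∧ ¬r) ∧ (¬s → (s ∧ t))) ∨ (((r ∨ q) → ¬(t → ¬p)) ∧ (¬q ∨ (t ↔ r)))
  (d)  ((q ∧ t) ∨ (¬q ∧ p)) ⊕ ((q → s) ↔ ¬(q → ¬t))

(a): at (0,0,0,0,0) it gives 1, but h = 0 — eliminated.
(c): at (0,0,0,0,0) it gives 1, but h = 0 — eliminated.
(d): at (0,0,0,0,1) it gives 0, but h = 1 — eliminated.
That leaves (b). Evaluating it on every row reproduces the table of h exactly.

b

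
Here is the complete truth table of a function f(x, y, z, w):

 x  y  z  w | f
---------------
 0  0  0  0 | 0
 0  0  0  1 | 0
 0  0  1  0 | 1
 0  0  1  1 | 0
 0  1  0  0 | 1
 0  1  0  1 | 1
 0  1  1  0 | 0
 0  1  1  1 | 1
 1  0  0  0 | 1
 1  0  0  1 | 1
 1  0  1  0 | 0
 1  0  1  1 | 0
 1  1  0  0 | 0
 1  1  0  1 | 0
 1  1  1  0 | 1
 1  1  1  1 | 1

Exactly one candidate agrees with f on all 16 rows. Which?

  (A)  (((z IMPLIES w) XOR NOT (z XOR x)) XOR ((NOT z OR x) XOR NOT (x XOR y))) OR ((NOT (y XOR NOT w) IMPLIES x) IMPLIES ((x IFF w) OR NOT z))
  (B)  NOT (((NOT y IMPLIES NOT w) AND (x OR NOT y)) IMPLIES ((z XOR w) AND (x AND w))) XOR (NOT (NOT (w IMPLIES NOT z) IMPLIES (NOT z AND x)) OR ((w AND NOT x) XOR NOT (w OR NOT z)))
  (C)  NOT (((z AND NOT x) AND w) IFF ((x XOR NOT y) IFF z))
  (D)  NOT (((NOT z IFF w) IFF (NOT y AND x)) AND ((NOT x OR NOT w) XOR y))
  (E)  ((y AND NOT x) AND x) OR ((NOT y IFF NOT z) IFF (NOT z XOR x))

C

(A): at (0,0,0,0) it gives 1, but f = 0 — eliminated.
(B): at (0,0,0,0) it gives 1, but f = 0 — eliminated.
(D): at (0,0,0,1) it gives 1, but f = 0 — eliminated.
(E): at (0,0,0,0) it gives 1, but f = 0 — eliminated.
(C) is the remaining candidate, and it agrees with f on all 16 inputs.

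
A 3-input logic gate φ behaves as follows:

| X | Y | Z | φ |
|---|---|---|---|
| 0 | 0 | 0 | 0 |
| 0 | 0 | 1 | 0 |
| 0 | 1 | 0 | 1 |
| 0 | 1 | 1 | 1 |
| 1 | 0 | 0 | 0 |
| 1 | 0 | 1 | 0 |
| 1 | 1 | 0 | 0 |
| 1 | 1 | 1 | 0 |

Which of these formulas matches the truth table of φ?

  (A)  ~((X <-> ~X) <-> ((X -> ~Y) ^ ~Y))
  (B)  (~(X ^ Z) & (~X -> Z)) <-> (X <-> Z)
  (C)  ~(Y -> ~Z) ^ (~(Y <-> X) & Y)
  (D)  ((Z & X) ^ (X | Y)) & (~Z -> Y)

(B): at (0,0,1) it gives 1, but φ = 0 — eliminated.
(C): at (0,1,1) it gives 0, but φ = 1 — eliminated.
(D): at (1,1,0) it gives 1, but φ = 0 — eliminated.
That leaves (A). Evaluating it on every row reproduces the table of φ exactly.

A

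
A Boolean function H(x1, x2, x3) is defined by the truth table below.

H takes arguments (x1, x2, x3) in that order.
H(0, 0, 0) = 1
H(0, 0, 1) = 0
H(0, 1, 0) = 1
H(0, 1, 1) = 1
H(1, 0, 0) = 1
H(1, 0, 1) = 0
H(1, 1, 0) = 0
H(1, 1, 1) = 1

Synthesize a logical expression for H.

H(x1, x2, x3) = ~((((~x1 & ~x2) & x3) | ((x1 & ~x2) & x3)) | ((x1 & x2) & ~x3))

The 0-rows are (0,0,1), (1,0,1), (1,1,0). Take each as a conjunction (¬x1·¬x2·x3, x1·¬x2·x3, x1·x2·¬x3), form their disjunction, and complement — that gives a formula that is 1 everywhere H is.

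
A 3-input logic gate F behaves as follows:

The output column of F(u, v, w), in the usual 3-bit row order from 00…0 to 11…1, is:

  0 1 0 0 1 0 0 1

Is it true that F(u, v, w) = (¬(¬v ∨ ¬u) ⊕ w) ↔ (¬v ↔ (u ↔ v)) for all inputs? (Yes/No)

No

Check the formula against F row by row:
  u=0, v=0, w=0: formula gives 0, F = 0 ✓
  u=0, v=0, w=1: formula gives 1, F = 1 ✓
  u=0, v=1, w=0: formula gives 0, F = 0 ✓
  u=0, v=1, w=1: formula gives 1, but F = 0 ✗
Since they disagree at (0,1,1), the expression is not a correct formula for F.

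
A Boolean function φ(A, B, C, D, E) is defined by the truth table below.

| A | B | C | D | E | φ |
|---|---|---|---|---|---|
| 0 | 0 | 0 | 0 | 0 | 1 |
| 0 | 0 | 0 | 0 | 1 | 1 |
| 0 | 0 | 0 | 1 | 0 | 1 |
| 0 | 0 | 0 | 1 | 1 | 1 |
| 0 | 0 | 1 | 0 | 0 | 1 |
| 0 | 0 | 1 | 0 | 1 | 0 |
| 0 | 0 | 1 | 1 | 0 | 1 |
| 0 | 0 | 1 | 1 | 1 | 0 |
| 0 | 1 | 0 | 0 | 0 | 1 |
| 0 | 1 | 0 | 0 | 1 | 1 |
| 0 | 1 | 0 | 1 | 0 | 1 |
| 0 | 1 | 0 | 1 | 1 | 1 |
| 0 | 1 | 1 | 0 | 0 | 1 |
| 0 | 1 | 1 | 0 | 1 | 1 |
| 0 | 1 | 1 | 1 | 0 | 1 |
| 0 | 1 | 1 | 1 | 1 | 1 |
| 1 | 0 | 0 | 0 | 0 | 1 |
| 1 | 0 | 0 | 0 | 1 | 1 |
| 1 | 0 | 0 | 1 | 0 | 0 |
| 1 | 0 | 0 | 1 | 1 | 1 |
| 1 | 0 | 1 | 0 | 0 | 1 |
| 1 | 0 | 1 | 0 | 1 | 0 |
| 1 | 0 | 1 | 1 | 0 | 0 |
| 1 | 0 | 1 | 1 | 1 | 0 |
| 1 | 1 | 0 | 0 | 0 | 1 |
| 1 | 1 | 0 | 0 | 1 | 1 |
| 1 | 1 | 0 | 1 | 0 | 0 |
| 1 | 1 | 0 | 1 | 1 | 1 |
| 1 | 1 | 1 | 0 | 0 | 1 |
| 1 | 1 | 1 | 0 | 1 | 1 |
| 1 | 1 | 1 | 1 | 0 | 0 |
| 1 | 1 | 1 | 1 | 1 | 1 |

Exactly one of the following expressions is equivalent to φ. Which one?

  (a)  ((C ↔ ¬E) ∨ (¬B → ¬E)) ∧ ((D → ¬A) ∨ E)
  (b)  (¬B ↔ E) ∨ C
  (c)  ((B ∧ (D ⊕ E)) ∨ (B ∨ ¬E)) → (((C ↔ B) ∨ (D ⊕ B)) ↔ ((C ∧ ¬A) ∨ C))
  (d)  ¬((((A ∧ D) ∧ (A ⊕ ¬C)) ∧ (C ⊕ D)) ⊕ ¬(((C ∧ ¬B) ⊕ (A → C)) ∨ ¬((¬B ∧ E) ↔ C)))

(b) disagrees with φ on (0,0,0,0,0) (formula → 0, table → 1); rule it out.
(c) disagrees with φ on (0,0,0,0,0) (formula → 0, table → 1); rule it out.
(d) disagrees with φ on (1,0,0,0,0) (formula → 0, table → 1); rule it out.
(a) is the remaining candidate, and it agrees with φ on all 32 inputs.

a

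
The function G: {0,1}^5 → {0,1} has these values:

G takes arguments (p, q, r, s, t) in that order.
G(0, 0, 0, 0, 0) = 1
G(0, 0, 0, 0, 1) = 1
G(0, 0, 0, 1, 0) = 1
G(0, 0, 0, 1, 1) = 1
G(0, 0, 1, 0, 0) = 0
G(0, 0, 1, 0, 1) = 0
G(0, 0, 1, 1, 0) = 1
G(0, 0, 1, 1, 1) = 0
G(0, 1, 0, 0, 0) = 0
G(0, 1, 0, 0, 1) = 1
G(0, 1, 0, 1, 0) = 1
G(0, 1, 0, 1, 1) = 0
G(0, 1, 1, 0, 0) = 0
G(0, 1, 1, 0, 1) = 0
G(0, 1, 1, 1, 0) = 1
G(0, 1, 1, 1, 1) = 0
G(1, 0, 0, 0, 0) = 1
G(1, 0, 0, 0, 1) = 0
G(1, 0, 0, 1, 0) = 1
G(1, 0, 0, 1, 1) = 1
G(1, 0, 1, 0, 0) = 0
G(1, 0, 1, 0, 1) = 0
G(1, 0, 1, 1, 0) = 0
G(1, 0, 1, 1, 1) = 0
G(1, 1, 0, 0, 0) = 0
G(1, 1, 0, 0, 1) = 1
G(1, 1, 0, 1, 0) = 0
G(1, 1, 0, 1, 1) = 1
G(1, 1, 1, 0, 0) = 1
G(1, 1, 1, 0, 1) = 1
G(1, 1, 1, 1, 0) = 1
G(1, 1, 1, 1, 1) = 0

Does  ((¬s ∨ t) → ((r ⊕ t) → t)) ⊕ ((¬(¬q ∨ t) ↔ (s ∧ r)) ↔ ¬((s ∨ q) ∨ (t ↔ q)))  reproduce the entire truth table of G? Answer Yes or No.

No

Test each input against both G and the formula:
  p=0, q=0, r=0, s=0, t=0: formula gives 1, G = 1 ✓
  p=0, q=0, r=0, s=0, t=1: formula gives 0, but G = 1 ✗
Row (0,0,0,0,1) is a counterexample, so the formula is not equivalent to G.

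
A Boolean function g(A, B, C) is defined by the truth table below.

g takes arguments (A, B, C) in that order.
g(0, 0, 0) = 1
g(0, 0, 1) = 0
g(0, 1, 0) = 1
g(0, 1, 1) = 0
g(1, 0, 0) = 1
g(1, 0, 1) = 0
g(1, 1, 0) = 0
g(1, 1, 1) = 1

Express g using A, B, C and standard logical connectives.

g(A, B, C) = ((((~A & ~B) & ~C) | ((~A & B) & ~C)) | ((A & ~B) & ~C)) | ((A & B) & C)

The 1-rows are (0,0,0), (0,1,0), (1,0,0), (1,1,1). Each contributes one minterm — ¬A·¬B·¬C; ¬A·B·¬C; A·¬B·¬C; A·B·C — and their disjunction is a sum-of-products form of g.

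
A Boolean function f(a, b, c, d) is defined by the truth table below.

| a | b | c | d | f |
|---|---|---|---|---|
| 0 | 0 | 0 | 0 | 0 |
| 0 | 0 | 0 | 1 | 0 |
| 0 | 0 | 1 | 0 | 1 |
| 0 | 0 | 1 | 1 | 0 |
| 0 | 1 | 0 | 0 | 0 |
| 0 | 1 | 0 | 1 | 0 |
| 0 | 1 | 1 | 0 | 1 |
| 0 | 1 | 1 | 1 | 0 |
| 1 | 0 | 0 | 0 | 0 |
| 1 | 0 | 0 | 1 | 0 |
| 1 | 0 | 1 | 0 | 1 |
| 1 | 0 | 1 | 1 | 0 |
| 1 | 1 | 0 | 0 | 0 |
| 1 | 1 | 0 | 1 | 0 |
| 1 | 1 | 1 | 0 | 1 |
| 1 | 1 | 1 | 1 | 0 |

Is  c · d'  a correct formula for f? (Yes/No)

Evaluate c · d' on each row and compare to f:
  a=0, b=0, c=0, d=0: formula gives 0, f = 0 ✓
  a=0, b=0, c=0, d=1: formula gives 0, f = 0 ✓
  a=0, b=0, c=1, d=0: formula gives 1, f = 1 ✓
  a=0, b=0, c=1, d=1: formula gives 0, f = 0 ✓
  … (the remaining 12 rows also agree.)
Every row agrees, so the formula is equivalent.

Yes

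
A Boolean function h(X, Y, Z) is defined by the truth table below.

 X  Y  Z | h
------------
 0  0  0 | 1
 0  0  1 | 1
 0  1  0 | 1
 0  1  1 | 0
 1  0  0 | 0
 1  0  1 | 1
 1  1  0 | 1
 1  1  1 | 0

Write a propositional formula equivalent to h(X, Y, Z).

There are just 3 zero rows: (0,1,1), (1,0,0), (1,1,1). Their minterms are ¬X·Y·Z, X·¬Y·¬Z, X·Y·Z; the OR of those covers precisely the 0-outputs, and negating it yields h.

h(X, Y, Z) = NOT ((((NOT X AND Y) AND Z) OR ((X AND NOT Y) AND NOT Z)) OR ((X AND Y) AND Z))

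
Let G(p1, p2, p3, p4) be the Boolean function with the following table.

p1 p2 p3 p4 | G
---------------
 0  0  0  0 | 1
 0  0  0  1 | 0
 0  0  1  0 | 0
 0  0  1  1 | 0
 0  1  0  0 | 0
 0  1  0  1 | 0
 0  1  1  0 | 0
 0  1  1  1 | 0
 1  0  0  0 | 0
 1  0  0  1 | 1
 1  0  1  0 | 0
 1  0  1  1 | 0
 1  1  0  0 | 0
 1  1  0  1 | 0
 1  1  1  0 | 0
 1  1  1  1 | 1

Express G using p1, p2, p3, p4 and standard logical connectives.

Collect the rows where G=1 — (0,0,0,0), (1,0,0,1), (1,1,1,1) — and write one minterm per row: ¬p1·¬p2·¬p3·¬p4, p1·¬p2·¬p3·p4, p1·p2·p3·p4. Their union (logical OR) reproduces the table exactly.

G(p1, p2, p3, p4) = ((((NOT p1 AND NOT p2) AND NOT p3) AND NOT p4) OR (((p1 AND NOT p2) AND NOT p3) AND p4)) OR (((p1 AND p2) AND p3) AND p4)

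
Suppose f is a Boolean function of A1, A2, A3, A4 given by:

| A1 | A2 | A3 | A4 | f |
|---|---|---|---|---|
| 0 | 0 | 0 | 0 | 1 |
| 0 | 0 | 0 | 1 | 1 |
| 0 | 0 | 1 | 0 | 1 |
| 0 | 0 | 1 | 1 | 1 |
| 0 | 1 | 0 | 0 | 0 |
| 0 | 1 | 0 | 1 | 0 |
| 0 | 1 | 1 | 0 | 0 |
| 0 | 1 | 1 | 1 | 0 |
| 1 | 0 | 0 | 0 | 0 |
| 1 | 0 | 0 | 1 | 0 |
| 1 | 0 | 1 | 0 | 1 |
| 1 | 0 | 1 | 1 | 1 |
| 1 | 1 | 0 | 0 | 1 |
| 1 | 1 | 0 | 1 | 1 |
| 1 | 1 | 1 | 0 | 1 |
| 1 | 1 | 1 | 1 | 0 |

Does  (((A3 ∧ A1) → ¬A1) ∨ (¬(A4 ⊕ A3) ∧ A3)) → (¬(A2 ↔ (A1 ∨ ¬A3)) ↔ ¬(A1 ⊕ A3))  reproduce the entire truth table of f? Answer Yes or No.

Evaluate (((A3 ∧ A1) → ¬A1) ∨ (¬(A4 ⊕ A3) ∧ A3)) → (¬(A2 ↔ (A1 ∨ ¬A3)) ↔ ¬(A1 ⊕ A3)) on each row and compare to f:
  A1=0, A2=0, A3=0, A4=0: formula gives 1, f = 1 ✓
  A1=0, A2=0, A3=0, A4=1: formula gives 1, f = 1 ✓
  A1=0, A2=0, A3=1, A4=0: formula gives 1, f = 1 ✓
  A1=0, A2=0, A3=1, A4=1: formula gives 1, f = 1 ✓
  … (the remaining 12 rows also agree.)
Every row agrees, so the formula is equivalent.

Yes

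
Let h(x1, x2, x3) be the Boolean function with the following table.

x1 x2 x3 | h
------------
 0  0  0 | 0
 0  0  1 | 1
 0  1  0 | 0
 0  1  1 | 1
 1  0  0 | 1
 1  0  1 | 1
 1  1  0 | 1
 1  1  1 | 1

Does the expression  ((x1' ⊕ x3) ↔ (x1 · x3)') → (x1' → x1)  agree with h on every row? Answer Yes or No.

Test each input against both h and the formula:
  x1=0, x2=0, x3=0: formula gives 0, h = 0 ✓
  x1=0, x2=0, x3=1: formula gives 1, h = 1 ✓
  x1=0, x2=1, x3=0: formula gives 0, h = 0 ✓
  x1=0, x2=1, x3=1: formula gives 1, h = 1 ✓
  x1=1, x2=0, x3=0: formula gives 1, h = 1 ✓
  … (the remaining 3 rows also agree.)
No disagreement on any input; they are logically equivalent.

Yes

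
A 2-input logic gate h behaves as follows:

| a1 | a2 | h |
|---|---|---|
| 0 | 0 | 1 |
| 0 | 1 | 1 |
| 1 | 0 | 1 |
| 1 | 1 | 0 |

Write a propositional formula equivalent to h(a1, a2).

The output is 0 only when every input is 1 — NAND of all inputs.

h(a1, a2) = NOT (a1 AND a2)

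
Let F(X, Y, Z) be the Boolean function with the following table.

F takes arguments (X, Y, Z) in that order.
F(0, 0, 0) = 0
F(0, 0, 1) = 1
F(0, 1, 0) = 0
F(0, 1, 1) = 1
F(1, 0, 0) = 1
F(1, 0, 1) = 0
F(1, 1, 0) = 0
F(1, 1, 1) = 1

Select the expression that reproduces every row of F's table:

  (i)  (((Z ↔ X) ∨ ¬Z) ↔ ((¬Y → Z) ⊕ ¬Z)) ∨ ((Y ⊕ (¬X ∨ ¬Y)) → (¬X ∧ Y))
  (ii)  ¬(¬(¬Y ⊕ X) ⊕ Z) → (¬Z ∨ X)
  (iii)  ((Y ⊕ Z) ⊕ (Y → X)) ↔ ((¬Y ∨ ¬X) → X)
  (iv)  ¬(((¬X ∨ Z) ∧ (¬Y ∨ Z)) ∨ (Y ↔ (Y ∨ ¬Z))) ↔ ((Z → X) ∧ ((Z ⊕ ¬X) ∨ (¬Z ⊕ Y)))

(i): at (0,0,0) it gives 1, but F = 0 — eliminated.
(ii): at (0,0,0) it gives 1, but F = 0 — eliminated.
(iv): at (1,1,0) it gives 1, but F = 0 — eliminated.
That leaves (iii). Evaluating it on every row reproduces the table of F exactly.

iii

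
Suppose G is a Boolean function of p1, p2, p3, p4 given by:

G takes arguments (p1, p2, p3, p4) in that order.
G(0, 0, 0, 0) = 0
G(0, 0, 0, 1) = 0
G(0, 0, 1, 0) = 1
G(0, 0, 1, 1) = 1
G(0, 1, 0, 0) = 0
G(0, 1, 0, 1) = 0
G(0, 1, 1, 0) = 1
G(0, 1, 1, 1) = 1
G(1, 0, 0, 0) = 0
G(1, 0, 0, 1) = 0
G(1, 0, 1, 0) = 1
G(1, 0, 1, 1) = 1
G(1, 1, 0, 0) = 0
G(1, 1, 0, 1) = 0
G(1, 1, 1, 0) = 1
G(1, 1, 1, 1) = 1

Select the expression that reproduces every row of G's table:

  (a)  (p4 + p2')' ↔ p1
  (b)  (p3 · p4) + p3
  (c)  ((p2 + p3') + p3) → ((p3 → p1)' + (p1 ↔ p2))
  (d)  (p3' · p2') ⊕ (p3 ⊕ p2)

(a) disagrees with G on (0,0,0,0) (formula → 1, table → 0); rule it out.
(c) disagrees with G on (0,0,0,0) (formula → 1, table → 0); rule it out.
(d) disagrees with G on (0,0,0,0) (formula → 1, table → 0); rule it out.
(b) is the remaining candidate, and it agrees with G on all 16 inputs.

b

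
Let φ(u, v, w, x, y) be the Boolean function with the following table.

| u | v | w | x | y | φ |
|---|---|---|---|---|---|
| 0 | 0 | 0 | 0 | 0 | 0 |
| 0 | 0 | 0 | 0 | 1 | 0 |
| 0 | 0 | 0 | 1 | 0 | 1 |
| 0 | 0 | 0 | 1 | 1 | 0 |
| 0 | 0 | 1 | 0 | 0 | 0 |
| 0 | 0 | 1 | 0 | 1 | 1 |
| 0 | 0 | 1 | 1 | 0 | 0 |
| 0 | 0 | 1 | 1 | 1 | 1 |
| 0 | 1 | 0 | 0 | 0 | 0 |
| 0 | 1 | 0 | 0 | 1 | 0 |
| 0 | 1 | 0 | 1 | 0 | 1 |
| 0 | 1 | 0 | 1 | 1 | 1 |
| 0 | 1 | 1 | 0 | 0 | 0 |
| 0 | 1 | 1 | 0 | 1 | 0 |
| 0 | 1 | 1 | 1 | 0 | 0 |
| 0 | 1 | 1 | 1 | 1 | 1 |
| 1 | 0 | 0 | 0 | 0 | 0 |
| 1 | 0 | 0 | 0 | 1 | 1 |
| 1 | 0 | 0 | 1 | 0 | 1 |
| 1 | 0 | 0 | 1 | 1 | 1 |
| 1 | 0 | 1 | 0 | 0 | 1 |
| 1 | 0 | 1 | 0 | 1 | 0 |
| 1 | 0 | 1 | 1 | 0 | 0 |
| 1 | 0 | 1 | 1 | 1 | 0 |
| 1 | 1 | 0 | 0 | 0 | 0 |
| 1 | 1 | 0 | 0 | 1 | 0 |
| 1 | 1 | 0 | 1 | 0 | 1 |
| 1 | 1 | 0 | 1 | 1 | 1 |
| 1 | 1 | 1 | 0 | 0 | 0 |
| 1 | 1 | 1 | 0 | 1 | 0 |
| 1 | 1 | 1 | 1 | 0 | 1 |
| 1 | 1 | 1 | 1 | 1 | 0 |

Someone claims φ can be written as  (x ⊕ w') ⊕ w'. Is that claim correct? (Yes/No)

No

Check the formula against φ row by row:
  u=0, v=0, w=0, x=0, y=0: formula gives 0, φ = 0 ✓
  u=0, v=0, w=0, x=0, y=1: formula gives 0, φ = 0 ✓
  u=0, v=0, w=0, x=1, y=0: formula gives 1, φ = 1 ✓
  u=0, v=0, w=0, x=1, y=1: formula gives 1, but φ = 0 ✗
A single disagreement suffices: at (0,0,0,1,1) they differ, so the formula does not compute φ.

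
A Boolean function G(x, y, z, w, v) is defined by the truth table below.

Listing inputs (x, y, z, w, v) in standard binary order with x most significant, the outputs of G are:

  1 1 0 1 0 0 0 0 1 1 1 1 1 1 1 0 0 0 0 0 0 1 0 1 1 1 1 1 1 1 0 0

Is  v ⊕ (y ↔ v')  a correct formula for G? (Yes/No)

No

Evaluate v ⊕ (y ↔ v') on each row and compare to G:
  x=0, y=0, z=0, w=0, v=0: formula gives 0, but G = 1 ✗
Since they disagree at (0,0,0,0,0), the expression is not a correct formula for G.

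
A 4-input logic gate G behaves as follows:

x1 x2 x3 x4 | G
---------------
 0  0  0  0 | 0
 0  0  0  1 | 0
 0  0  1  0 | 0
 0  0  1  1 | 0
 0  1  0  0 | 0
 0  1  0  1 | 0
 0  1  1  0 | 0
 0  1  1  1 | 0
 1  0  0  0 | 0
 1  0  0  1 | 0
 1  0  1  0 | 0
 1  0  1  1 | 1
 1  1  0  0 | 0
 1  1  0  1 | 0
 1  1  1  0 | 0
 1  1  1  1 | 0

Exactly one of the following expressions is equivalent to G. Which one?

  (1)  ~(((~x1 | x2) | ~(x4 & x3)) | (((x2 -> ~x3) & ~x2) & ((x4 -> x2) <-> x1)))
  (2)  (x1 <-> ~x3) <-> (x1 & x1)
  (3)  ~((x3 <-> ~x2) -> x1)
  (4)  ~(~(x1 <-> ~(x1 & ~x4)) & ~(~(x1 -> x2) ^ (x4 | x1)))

(2) fails at (0,0,0,0): the formula yields 1, G is 0.
(3) fails at (0,0,1,0): the formula yields 1, G is 0.
(4) fails at (0,0,0,1): the formula yields 1, G is 0.
Only (1) survives; checking it on all 16 rows confirms it matches G.

1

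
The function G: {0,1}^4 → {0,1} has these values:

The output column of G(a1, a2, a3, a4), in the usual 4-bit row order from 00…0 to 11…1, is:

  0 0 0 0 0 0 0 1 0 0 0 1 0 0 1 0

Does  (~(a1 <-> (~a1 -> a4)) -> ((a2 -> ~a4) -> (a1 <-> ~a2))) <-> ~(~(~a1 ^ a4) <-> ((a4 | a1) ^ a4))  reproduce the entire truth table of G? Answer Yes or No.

No

Check the formula against G row by row:
  a1=0, a2=0, a3=0, a4=0: formula gives 0, G = 0 ✓
  a1=0, a2=0, a3=0, a4=1: formula gives 0, G = 0 ✓
  a1=0, a2=0, a3=1, a4=0: formula gives 0, G = 0 ✓
  a1=0, a2=0, a3=1, a4=1: formula gives 0, G = 0 ✓
  …
  a1=0, a2=1, a3=0, a4=1: formula gives 1, but G = 0 ✗
A single disagreement suffices: at (0,1,0,1) they differ, so the formula does not compute G.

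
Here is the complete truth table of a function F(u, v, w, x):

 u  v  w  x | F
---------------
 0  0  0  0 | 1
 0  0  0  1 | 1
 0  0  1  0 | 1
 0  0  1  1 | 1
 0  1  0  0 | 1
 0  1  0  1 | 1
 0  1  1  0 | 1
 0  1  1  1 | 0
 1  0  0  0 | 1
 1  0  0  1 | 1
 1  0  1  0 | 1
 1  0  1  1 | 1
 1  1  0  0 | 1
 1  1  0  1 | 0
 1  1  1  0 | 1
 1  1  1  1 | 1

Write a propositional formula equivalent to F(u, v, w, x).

F is 0 on only 2 rows — (0,1,1,1), (1,1,0,1). Writing each as a minterm (¬u·v·w·x, u·v·¬w·x) and OR-ing them characterizes exactly where F=0, so F is the negation of that disjunction.

F(u, v, w, x) = ¬((((¬u ∧ v) ∧ w) ∧ x) ∨ (((u ∧ v) ∧ ¬w) ∧ x))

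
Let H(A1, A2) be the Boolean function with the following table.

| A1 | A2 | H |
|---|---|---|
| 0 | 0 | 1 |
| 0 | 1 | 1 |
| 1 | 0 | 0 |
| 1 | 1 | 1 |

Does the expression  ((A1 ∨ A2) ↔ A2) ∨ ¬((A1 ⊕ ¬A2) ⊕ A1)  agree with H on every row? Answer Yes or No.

Yes

Test each input against both H and the formula:
  A1=0, A2=0: formula gives 1, H = 1 ✓
  A1=0, A2=1: formula gives 1, H = 1 ✓
  A1=1, A2=0: formula gives 0, H = 0 ✓
  A1=1, A2=1: formula gives 1, H = 1 ✓
No disagreement on any input; they are logically equivalent.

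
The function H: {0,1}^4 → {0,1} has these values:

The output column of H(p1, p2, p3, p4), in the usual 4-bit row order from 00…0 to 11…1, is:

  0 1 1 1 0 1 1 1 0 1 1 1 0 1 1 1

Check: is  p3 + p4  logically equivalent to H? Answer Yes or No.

Test each input against both H and the formula:
  p1=0, p2=0, p3=0, p4=0: formula gives 0, H = 0 ✓
  p1=0, p2=0, p3=0, p4=1: formula gives 1, H = 1 ✓
  p1=0, p2=0, p3=1, p4=0: formula gives 1, H = 1 ✓
  p1=0, p2=0, p3=1, p4=1: formula gives 1, H = 1 ✓
  … (the remaining 12 rows also agree.)
Every row agrees, so the formula is equivalent.

Yes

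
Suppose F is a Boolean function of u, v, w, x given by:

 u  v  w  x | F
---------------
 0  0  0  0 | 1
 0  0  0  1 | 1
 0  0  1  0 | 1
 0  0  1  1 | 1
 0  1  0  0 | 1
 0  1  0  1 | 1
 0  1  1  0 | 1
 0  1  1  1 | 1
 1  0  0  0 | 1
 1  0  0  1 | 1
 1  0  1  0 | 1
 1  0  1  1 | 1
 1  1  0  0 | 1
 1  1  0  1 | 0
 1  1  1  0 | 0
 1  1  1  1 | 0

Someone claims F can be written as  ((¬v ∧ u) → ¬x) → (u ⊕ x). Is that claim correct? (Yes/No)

Check the formula against F row by row:
  u=0, v=0, w=0, x=0: formula gives 0, but F = 1 ✗
Row (0,0,0,0) is a counterexample, so the formula is not equivalent to F.

No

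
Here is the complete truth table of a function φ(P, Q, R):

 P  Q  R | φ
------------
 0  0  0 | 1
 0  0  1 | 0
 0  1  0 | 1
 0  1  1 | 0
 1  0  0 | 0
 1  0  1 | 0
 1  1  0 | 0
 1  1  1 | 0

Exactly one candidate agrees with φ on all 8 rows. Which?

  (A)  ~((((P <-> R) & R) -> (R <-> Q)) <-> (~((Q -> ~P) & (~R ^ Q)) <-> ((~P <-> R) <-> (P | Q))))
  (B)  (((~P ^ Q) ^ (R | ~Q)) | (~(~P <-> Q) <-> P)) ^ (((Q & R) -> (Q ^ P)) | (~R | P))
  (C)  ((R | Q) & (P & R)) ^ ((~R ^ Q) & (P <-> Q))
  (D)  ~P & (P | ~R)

(A): at (0,0,1) it gives 1, but φ = 0 — eliminated.
(B): at (0,0,1) it gives 1, but φ = 0 — eliminated.
(C): at (0,1,0) it gives 0, but φ = 1 — eliminated.
Only (D) survives; checking it on all 8 rows confirms it matches φ.

D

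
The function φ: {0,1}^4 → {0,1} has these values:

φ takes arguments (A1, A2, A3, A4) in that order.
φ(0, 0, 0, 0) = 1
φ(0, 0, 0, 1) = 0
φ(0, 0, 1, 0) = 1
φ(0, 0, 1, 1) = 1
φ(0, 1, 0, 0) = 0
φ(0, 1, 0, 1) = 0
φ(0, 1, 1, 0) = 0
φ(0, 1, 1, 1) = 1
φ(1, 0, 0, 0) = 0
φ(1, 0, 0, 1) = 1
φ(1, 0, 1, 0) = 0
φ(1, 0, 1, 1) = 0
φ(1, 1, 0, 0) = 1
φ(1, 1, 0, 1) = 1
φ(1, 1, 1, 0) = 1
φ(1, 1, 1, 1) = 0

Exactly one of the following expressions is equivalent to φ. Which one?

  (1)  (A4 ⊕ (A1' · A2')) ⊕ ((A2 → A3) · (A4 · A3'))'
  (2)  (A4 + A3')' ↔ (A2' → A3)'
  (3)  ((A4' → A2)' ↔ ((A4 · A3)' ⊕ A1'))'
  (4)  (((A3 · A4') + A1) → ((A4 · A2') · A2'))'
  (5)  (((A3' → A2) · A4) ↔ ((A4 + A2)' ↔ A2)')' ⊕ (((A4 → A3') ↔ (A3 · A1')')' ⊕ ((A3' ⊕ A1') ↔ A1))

3

(1): at (0,0,0,0) it gives 0, but φ = 1 — eliminated.
(2): at (0,0,0,0) it gives 0, but φ = 1 — eliminated.
(4): at (0,0,0,0) it gives 0, but φ = 1 — eliminated.
(5): at (0,0,0,0) it gives 0, but φ = 1 — eliminated.
That leaves (3). Evaluating it on every row reproduces the table of φ exactly.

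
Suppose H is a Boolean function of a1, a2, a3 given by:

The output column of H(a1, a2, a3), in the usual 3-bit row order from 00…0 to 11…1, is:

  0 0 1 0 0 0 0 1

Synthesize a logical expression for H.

H=1 on 2 inputs: (0,1,0), (1,1,1). Reading each as a conjunction of literals (¬a1·a2·¬a3, a1·a2·a3) and taking the OR gives the canonical DNF.

H(a1, a2, a3) = ((¬a1 ∧ a2) ∧ ¬a3) ∨ ((a1 ∧ a2) ∧ a3)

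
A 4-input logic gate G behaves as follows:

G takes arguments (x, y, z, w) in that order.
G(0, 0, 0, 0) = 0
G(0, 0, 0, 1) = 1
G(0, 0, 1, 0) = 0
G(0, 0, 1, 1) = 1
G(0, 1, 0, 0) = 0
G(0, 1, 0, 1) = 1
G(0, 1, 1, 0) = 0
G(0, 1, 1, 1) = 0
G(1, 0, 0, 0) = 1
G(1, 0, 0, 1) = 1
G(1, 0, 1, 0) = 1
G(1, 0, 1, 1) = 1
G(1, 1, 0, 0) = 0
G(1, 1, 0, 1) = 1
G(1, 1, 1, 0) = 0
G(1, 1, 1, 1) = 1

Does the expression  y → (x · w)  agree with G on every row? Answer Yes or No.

Evaluate y → (x · w) on each row and compare to G:
  x=0, y=0, z=0, w=0: formula gives 1, but G = 0 ✗
A single disagreement suffices: at (0,0,0,0) they differ, so the formula does not compute G.

No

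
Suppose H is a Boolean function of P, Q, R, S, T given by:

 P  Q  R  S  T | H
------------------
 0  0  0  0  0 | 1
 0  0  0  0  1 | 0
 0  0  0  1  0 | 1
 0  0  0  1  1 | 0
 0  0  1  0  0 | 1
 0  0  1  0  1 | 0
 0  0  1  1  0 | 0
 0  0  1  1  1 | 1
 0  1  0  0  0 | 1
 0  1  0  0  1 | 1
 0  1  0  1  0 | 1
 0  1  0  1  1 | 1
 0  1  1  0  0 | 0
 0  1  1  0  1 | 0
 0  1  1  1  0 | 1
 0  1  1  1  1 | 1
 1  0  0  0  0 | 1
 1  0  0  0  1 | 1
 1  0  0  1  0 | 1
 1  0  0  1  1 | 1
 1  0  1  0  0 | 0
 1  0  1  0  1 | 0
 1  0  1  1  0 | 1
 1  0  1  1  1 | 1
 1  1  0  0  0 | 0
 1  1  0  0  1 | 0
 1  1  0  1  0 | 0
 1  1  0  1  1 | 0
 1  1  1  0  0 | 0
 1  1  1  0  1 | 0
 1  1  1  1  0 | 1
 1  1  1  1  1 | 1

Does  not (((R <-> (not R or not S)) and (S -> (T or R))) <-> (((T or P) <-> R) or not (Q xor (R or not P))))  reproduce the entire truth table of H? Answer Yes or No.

Check the formula against H row by row:
  P=0, Q=0, R=0, S=0, T=0: formula gives 1, H = 1 ✓
  P=0, Q=0, R=0, S=0, T=1: formula gives 0, H = 0 ✓
  P=0, Q=0, R=0, S=1, T=0: formula gives 1, H = 1 ✓
  P=0, Q=0, R=0, S=1, T=1: formula gives 0, H = 0 ✓
  …and likewise for the remaining 28 rows.
No disagreement on any input; they are logically equivalent.

Yes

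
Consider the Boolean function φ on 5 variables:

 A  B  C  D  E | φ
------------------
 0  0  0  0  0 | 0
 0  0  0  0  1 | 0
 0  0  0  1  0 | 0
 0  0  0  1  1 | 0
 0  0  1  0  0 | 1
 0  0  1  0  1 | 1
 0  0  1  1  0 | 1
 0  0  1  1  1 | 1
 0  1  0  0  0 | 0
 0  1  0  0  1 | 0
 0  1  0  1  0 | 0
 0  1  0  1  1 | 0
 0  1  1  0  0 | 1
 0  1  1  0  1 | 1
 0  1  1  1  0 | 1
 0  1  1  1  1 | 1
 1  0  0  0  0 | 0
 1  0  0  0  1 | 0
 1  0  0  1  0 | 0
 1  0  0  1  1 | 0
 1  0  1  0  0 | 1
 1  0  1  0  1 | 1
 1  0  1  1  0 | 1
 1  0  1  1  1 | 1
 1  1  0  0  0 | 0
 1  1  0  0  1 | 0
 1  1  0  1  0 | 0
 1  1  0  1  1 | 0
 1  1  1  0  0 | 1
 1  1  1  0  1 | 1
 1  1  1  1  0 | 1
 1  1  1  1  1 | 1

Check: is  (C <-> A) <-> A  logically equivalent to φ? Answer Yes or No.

Test each input against both φ and the formula:
  A=0, B=0, C=0, D=0, E=0: formula gives 0, φ = 0 ✓
  A=0, B=0, C=0, D=0, E=1: formula gives 0, φ = 0 ✓
  A=0, B=0, C=0, D=1, E=0: formula gives 0, φ = 0 ✓
  A=0, B=0, C=0, D=1, E=1: formula gives 0, φ = 0 ✓
  … (the remaining 28 rows also agree.)
Every row agrees, so the formula is equivalent.

Yes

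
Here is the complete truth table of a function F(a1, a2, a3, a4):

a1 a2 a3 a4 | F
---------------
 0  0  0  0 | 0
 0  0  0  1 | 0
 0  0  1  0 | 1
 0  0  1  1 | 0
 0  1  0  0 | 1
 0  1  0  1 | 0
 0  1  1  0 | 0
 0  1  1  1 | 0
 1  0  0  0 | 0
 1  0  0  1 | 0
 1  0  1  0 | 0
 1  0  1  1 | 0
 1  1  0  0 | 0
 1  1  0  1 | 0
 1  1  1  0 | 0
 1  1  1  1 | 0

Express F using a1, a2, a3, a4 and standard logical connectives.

F(a1, a2, a3, a4) = (((~a1 & ~a2) & a3) & ~a4) | (((~a1 & a2) & ~a3) & ~a4)

F=1 on 2 inputs: (0,0,1,0), (0,1,0,0). Reading each as a conjunction of literals (¬a1·¬a2·a3·¬a4, ¬a1·a2·¬a3·¬a4) and taking the OR gives the canonical DNF.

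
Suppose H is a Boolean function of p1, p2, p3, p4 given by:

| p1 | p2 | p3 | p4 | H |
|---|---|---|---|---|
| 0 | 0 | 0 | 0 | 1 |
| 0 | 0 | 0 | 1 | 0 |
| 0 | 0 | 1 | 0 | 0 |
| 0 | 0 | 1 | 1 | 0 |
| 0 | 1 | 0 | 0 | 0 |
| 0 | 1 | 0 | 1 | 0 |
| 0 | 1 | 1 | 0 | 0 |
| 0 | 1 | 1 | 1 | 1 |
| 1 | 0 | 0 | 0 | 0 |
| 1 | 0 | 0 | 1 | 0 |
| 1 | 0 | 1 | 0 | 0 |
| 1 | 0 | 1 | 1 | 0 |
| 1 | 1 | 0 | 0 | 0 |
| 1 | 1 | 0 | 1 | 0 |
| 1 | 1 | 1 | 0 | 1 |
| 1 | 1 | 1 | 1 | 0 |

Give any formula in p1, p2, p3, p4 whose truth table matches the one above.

H=1 on 3 inputs: (0,0,0,0), (0,1,1,1), (1,1,1,0). Reading each as a conjunction of literals (¬p1·¬p2·¬p3·¬p4, ¬p1·p2·p3·p4, p1·p2·p3·¬p4) and taking the OR gives the canonical DNF.

H(p1, p2, p3, p4) = ((((¬p1 ∧ ¬p2) ∧ ¬p3) ∧ ¬p4) ∨ (((¬p1 ∧ p2) ∧ p3) ∧ p4)) ∨ (((p1 ∧ p2) ∧ p3) ∧ ¬p4)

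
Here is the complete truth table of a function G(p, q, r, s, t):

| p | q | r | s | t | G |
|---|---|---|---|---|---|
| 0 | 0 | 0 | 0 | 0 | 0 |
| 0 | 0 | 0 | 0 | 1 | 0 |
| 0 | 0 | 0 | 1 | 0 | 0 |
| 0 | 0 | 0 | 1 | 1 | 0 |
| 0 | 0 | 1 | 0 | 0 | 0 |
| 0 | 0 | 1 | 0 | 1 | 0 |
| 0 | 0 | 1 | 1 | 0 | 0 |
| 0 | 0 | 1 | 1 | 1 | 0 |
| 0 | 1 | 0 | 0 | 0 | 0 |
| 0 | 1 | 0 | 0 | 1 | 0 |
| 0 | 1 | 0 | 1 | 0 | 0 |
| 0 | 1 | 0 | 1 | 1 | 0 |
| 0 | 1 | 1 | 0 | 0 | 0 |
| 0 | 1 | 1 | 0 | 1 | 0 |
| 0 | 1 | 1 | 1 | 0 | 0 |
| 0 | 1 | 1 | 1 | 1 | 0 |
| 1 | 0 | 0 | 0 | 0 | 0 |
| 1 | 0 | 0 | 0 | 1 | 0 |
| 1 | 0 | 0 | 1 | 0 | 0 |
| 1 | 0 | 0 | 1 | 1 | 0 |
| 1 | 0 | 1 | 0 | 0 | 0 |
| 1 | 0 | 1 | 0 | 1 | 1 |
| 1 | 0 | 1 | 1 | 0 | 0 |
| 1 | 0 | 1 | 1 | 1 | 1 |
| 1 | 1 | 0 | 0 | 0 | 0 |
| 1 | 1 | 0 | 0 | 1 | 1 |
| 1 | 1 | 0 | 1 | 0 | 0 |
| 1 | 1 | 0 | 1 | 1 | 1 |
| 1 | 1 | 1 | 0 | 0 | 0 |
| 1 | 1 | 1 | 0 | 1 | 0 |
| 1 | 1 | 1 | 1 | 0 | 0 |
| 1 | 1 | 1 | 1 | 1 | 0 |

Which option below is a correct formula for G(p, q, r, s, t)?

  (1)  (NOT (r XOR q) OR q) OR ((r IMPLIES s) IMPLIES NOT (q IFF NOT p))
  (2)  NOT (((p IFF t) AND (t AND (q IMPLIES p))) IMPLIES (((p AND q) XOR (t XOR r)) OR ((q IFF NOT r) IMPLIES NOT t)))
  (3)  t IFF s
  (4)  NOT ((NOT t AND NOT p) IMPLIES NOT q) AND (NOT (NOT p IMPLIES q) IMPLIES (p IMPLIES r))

2

(1): at (0,0,0,0,0) it gives 1, but G = 0 — eliminated.
(3): at (0,0,0,0,0) it gives 1, but G = 0 — eliminated.
(4): at (0,1,0,0,0) it gives 1, but G = 0 — eliminated.
That leaves (2). Evaluating it on every row reproduces the table of G exactly.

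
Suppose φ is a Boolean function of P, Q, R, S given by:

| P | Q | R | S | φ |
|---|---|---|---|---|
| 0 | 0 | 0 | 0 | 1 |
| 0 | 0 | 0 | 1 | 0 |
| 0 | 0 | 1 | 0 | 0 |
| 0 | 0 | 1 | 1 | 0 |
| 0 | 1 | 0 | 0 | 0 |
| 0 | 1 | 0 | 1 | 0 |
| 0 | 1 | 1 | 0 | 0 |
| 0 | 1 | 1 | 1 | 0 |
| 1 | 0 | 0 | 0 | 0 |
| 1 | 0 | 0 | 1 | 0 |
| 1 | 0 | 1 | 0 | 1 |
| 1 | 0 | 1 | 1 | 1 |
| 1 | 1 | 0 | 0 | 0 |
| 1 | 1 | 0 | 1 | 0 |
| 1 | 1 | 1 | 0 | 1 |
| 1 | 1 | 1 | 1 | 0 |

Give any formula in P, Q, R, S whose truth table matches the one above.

φ(P, Q, R, S) = (((((P' · Q') · R') · S') + (((P · Q') · R) · S')) + (((P · Q') · R) · S)) + (((P · Q) · R) · S')

φ=1 on 4 inputs: (0,0,0,0), (1,0,1,0), (1,0,1,1), (1,1,1,0). Reading each as a conjunction of literals (¬P·¬Q·¬R·¬S, P·¬Q·R·¬S, P·¬Q·R·S, P·Q·R·¬S) and taking the OR gives the canonical DNF.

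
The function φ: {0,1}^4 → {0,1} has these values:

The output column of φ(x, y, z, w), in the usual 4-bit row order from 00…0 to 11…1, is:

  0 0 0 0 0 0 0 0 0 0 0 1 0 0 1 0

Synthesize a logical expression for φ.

The 1-rows are (1,0,1,1), (1,1,1,0). Each contributes one minterm — x·¬y·z·w; x·y·z·¬w — and their disjunction is a sum-of-products form of φ.

φ(x, y, z, w) = (((x · y') · z) · w) + (((x · y) · z) · w')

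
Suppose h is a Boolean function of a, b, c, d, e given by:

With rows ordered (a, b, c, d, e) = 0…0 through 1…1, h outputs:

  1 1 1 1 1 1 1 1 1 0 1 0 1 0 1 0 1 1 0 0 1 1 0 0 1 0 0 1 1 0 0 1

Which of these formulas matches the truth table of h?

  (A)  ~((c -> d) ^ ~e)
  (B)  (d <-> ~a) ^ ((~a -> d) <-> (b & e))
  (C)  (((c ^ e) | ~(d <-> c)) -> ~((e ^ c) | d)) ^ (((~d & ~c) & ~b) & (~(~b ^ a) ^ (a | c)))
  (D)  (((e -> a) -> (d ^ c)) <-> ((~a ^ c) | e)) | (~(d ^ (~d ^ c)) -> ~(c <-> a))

(A) disagrees with h on (0,0,0,0,1) (formula → 0, table → 1); rule it out.
(C) disagrees with h on (0,0,0,0,1) (formula → 0, table → 1); rule it out.
(D) disagrees with h on (0,1,0,0,1) (formula → 1, table → 0); rule it out.
(B) is the remaining candidate, and it agrees with h on all 32 inputs.

B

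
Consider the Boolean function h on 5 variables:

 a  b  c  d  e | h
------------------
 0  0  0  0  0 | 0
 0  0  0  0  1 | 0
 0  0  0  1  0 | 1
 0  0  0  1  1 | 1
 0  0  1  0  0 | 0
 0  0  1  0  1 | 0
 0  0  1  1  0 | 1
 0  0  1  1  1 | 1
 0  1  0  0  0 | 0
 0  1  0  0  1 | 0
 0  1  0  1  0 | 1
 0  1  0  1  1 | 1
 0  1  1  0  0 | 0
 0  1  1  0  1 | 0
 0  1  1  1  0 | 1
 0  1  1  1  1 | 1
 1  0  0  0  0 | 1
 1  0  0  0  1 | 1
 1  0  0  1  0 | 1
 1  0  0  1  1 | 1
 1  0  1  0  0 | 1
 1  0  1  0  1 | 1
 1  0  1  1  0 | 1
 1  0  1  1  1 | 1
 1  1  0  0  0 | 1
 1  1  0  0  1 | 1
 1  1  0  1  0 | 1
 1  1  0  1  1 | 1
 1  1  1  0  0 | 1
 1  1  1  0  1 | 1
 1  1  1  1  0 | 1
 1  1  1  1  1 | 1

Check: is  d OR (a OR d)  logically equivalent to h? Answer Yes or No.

Yes

Test each input against both h and the formula:
  a=0, b=0, c=0, d=0, e=0: formula gives 0, h = 0 ✓
  a=0, b=0, c=0, d=0, e=1: formula gives 0, h = 0 ✓
  a=0, b=0, c=0, d=1, e=0: formula gives 1, h = 1 ✓
  a=0, b=0, c=0, d=1, e=1: formula gives 1, h = 1 ✓
  … (the remaining 28 rows also agree.)
No disagreement on any input; they are logically equivalent.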